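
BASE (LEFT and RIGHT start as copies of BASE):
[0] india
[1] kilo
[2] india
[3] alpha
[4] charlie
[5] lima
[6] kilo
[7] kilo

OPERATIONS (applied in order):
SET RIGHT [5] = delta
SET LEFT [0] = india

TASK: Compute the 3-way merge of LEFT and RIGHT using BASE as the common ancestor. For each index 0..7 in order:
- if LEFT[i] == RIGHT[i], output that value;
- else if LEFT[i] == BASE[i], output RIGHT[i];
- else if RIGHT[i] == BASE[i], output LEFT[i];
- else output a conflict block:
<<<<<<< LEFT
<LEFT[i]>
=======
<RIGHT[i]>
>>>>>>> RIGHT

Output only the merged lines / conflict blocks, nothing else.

Final LEFT:  [india, kilo, india, alpha, charlie, lima, kilo, kilo]
Final RIGHT: [india, kilo, india, alpha, charlie, delta, kilo, kilo]
i=0: L=india R=india -> agree -> india
i=1: L=kilo R=kilo -> agree -> kilo
i=2: L=india R=india -> agree -> india
i=3: L=alpha R=alpha -> agree -> alpha
i=4: L=charlie R=charlie -> agree -> charlie
i=5: L=lima=BASE, R=delta -> take RIGHT -> delta
i=6: L=kilo R=kilo -> agree -> kilo
i=7: L=kilo R=kilo -> agree -> kilo

Answer: india
kilo
india
alpha
charlie
delta
kilo
kilo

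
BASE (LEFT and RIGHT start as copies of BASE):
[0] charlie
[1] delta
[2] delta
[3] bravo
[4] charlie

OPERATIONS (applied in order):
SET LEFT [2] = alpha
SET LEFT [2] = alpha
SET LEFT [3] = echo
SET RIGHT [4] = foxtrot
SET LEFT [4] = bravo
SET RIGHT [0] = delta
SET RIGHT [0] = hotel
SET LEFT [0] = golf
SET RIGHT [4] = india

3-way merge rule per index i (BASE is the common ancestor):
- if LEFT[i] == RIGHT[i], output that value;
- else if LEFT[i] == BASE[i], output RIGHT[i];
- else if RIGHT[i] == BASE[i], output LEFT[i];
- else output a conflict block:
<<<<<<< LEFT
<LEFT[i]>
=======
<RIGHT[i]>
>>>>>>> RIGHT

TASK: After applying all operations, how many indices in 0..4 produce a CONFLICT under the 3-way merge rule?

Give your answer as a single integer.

Final LEFT:  [golf, delta, alpha, echo, bravo]
Final RIGHT: [hotel, delta, delta, bravo, india]
i=0: BASE=charlie L=golf R=hotel all differ -> CONFLICT
i=1: L=delta R=delta -> agree -> delta
i=2: L=alpha, R=delta=BASE -> take LEFT -> alpha
i=3: L=echo, R=bravo=BASE -> take LEFT -> echo
i=4: BASE=charlie L=bravo R=india all differ -> CONFLICT
Conflict count: 2

Answer: 2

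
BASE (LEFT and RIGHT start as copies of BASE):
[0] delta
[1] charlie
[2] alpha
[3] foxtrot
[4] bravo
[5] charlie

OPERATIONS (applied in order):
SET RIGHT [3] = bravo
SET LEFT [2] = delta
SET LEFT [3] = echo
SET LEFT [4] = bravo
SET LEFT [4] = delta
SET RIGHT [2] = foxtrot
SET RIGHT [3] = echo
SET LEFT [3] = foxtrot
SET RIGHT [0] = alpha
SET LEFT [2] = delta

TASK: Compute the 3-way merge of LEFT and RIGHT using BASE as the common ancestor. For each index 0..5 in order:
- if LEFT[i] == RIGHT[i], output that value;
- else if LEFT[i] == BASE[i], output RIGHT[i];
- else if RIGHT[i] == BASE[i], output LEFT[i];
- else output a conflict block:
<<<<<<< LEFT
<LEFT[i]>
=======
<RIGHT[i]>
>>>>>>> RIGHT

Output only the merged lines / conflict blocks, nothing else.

Final LEFT:  [delta, charlie, delta, foxtrot, delta, charlie]
Final RIGHT: [alpha, charlie, foxtrot, echo, bravo, charlie]
i=0: L=delta=BASE, R=alpha -> take RIGHT -> alpha
i=1: L=charlie R=charlie -> agree -> charlie
i=2: BASE=alpha L=delta R=foxtrot all differ -> CONFLICT
i=3: L=foxtrot=BASE, R=echo -> take RIGHT -> echo
i=4: L=delta, R=bravo=BASE -> take LEFT -> delta
i=5: L=charlie R=charlie -> agree -> charlie

Answer: alpha
charlie
<<<<<<< LEFT
delta
=======
foxtrot
>>>>>>> RIGHT
echo
delta
charlie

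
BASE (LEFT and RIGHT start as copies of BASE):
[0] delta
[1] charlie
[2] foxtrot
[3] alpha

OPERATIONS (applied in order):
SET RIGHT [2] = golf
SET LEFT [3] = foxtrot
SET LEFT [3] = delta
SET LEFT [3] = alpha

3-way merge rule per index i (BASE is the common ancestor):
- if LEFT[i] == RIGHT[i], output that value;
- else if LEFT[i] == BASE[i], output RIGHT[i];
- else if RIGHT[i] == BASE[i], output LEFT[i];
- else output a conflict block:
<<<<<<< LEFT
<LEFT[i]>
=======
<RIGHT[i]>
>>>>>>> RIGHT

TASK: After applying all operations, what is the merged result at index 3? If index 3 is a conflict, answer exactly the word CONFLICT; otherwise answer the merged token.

Answer: alpha

Derivation:
Final LEFT:  [delta, charlie, foxtrot, alpha]
Final RIGHT: [delta, charlie, golf, alpha]
i=0: L=delta R=delta -> agree -> delta
i=1: L=charlie R=charlie -> agree -> charlie
i=2: L=foxtrot=BASE, R=golf -> take RIGHT -> golf
i=3: L=alpha R=alpha -> agree -> alpha
Index 3 -> alpha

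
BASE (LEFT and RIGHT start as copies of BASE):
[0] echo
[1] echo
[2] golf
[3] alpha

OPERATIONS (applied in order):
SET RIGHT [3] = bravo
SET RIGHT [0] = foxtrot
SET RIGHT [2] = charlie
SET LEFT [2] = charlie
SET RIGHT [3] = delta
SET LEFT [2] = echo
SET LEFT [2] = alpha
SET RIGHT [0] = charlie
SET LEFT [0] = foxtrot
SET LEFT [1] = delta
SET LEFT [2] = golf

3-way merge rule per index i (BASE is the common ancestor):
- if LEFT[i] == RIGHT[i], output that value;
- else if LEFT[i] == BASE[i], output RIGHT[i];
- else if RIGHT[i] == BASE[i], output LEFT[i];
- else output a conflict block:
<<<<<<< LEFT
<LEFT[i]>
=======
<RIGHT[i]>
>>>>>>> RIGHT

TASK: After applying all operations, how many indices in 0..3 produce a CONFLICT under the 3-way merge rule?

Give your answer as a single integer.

Final LEFT:  [foxtrot, delta, golf, alpha]
Final RIGHT: [charlie, echo, charlie, delta]
i=0: BASE=echo L=foxtrot R=charlie all differ -> CONFLICT
i=1: L=delta, R=echo=BASE -> take LEFT -> delta
i=2: L=golf=BASE, R=charlie -> take RIGHT -> charlie
i=3: L=alpha=BASE, R=delta -> take RIGHT -> delta
Conflict count: 1

Answer: 1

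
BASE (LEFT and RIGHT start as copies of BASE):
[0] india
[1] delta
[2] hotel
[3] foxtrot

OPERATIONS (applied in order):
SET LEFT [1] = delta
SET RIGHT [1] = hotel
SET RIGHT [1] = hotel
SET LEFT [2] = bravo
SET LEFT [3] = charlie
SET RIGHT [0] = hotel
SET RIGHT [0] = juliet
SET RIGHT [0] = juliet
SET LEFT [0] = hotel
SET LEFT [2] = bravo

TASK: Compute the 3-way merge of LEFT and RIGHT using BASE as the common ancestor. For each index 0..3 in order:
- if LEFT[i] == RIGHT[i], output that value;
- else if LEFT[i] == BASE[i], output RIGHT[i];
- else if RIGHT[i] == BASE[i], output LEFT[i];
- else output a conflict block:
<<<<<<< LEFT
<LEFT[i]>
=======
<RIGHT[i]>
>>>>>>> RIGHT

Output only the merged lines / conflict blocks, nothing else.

Final LEFT:  [hotel, delta, bravo, charlie]
Final RIGHT: [juliet, hotel, hotel, foxtrot]
i=0: BASE=india L=hotel R=juliet all differ -> CONFLICT
i=1: L=delta=BASE, R=hotel -> take RIGHT -> hotel
i=2: L=bravo, R=hotel=BASE -> take LEFT -> bravo
i=3: L=charlie, R=foxtrot=BASE -> take LEFT -> charlie

Answer: <<<<<<< LEFT
hotel
=======
juliet
>>>>>>> RIGHT
hotel
bravo
charlie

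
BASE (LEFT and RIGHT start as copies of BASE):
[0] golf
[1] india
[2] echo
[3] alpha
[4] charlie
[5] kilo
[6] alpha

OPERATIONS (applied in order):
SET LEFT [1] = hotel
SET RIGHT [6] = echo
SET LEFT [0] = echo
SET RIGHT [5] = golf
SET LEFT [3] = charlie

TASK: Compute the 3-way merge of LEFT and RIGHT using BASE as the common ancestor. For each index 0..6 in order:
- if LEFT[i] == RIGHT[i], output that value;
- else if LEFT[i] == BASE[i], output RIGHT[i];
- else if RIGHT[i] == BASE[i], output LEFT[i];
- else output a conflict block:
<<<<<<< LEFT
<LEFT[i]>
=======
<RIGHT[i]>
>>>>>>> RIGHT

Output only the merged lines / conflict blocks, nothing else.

Answer: echo
hotel
echo
charlie
charlie
golf
echo

Derivation:
Final LEFT:  [echo, hotel, echo, charlie, charlie, kilo, alpha]
Final RIGHT: [golf, india, echo, alpha, charlie, golf, echo]
i=0: L=echo, R=golf=BASE -> take LEFT -> echo
i=1: L=hotel, R=india=BASE -> take LEFT -> hotel
i=2: L=echo R=echo -> agree -> echo
i=3: L=charlie, R=alpha=BASE -> take LEFT -> charlie
i=4: L=charlie R=charlie -> agree -> charlie
i=5: L=kilo=BASE, R=golf -> take RIGHT -> golf
i=6: L=alpha=BASE, R=echo -> take RIGHT -> echo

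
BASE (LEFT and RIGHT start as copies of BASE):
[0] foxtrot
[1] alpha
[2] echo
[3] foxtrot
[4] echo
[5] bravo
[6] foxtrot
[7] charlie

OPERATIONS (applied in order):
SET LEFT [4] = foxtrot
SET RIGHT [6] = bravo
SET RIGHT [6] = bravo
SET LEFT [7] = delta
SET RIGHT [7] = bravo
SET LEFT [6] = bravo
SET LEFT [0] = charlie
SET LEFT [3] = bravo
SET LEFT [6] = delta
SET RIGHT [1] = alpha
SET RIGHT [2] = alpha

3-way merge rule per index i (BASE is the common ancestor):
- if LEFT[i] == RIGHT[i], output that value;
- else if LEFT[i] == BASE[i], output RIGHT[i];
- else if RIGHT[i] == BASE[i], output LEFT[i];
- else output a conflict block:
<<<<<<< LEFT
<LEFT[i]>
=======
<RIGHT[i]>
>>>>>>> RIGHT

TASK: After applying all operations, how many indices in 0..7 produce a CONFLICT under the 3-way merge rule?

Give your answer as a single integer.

Answer: 2

Derivation:
Final LEFT:  [charlie, alpha, echo, bravo, foxtrot, bravo, delta, delta]
Final RIGHT: [foxtrot, alpha, alpha, foxtrot, echo, bravo, bravo, bravo]
i=0: L=charlie, R=foxtrot=BASE -> take LEFT -> charlie
i=1: L=alpha R=alpha -> agree -> alpha
i=2: L=echo=BASE, R=alpha -> take RIGHT -> alpha
i=3: L=bravo, R=foxtrot=BASE -> take LEFT -> bravo
i=4: L=foxtrot, R=echo=BASE -> take LEFT -> foxtrot
i=5: L=bravo R=bravo -> agree -> bravo
i=6: BASE=foxtrot L=delta R=bravo all differ -> CONFLICT
i=7: BASE=charlie L=delta R=bravo all differ -> CONFLICT
Conflict count: 2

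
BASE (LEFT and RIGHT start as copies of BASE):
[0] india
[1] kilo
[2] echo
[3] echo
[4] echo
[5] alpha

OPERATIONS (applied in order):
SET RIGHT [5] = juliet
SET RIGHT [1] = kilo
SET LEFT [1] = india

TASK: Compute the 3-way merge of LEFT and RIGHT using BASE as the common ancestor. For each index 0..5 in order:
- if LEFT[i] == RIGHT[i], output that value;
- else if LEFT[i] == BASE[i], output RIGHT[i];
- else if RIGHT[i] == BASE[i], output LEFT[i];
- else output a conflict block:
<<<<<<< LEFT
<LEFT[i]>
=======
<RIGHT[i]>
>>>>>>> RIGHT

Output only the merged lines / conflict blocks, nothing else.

Answer: india
india
echo
echo
echo
juliet

Derivation:
Final LEFT:  [india, india, echo, echo, echo, alpha]
Final RIGHT: [india, kilo, echo, echo, echo, juliet]
i=0: L=india R=india -> agree -> india
i=1: L=india, R=kilo=BASE -> take LEFT -> india
i=2: L=echo R=echo -> agree -> echo
i=3: L=echo R=echo -> agree -> echo
i=4: L=echo R=echo -> agree -> echo
i=5: L=alpha=BASE, R=juliet -> take RIGHT -> juliet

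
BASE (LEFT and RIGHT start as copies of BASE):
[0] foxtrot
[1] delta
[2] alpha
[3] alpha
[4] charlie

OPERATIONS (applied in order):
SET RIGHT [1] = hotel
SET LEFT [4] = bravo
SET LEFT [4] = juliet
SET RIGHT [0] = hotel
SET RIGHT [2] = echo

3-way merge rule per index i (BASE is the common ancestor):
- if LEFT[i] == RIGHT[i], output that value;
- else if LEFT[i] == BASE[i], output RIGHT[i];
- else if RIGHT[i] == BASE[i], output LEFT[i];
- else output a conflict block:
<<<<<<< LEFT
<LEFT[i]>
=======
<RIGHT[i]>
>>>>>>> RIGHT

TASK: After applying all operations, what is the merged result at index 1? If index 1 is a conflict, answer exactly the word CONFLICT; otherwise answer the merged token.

Answer: hotel

Derivation:
Final LEFT:  [foxtrot, delta, alpha, alpha, juliet]
Final RIGHT: [hotel, hotel, echo, alpha, charlie]
i=0: L=foxtrot=BASE, R=hotel -> take RIGHT -> hotel
i=1: L=delta=BASE, R=hotel -> take RIGHT -> hotel
i=2: L=alpha=BASE, R=echo -> take RIGHT -> echo
i=3: L=alpha R=alpha -> agree -> alpha
i=4: L=juliet, R=charlie=BASE -> take LEFT -> juliet
Index 1 -> hotel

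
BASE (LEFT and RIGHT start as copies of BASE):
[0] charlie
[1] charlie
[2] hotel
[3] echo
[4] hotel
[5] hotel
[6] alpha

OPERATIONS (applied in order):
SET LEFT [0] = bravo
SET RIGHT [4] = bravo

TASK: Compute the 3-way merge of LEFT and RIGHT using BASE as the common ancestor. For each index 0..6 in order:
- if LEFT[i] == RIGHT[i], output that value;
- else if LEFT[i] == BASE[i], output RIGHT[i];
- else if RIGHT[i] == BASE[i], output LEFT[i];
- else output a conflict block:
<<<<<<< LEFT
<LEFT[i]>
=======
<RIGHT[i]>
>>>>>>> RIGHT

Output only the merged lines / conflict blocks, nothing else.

Answer: bravo
charlie
hotel
echo
bravo
hotel
alpha

Derivation:
Final LEFT:  [bravo, charlie, hotel, echo, hotel, hotel, alpha]
Final RIGHT: [charlie, charlie, hotel, echo, bravo, hotel, alpha]
i=0: L=bravo, R=charlie=BASE -> take LEFT -> bravo
i=1: L=charlie R=charlie -> agree -> charlie
i=2: L=hotel R=hotel -> agree -> hotel
i=3: L=echo R=echo -> agree -> echo
i=4: L=hotel=BASE, R=bravo -> take RIGHT -> bravo
i=5: L=hotel R=hotel -> agree -> hotel
i=6: L=alpha R=alpha -> agree -> alpha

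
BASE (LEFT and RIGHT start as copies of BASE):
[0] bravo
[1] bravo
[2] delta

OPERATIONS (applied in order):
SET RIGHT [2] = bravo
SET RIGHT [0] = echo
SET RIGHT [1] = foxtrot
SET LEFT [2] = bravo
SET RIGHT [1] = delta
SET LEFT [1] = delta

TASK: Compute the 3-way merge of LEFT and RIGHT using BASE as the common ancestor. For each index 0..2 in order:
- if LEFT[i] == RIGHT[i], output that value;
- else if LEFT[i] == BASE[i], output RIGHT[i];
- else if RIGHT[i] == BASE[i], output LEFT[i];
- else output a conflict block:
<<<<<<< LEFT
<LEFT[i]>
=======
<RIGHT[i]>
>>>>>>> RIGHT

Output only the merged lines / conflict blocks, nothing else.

Final LEFT:  [bravo, delta, bravo]
Final RIGHT: [echo, delta, bravo]
i=0: L=bravo=BASE, R=echo -> take RIGHT -> echo
i=1: L=delta R=delta -> agree -> delta
i=2: L=bravo R=bravo -> agree -> bravo

Answer: echo
delta
bravo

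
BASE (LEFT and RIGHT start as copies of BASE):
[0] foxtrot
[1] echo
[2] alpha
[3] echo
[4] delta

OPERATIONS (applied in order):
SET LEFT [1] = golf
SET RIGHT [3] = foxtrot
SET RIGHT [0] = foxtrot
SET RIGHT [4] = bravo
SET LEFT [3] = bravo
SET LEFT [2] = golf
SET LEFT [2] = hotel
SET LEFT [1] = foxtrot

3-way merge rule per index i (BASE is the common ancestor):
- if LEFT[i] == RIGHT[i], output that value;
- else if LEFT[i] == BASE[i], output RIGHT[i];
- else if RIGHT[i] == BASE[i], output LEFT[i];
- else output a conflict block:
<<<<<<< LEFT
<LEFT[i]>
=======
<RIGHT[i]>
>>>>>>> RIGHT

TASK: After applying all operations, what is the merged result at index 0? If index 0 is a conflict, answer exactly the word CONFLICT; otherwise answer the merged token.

Final LEFT:  [foxtrot, foxtrot, hotel, bravo, delta]
Final RIGHT: [foxtrot, echo, alpha, foxtrot, bravo]
i=0: L=foxtrot R=foxtrot -> agree -> foxtrot
i=1: L=foxtrot, R=echo=BASE -> take LEFT -> foxtrot
i=2: L=hotel, R=alpha=BASE -> take LEFT -> hotel
i=3: BASE=echo L=bravo R=foxtrot all differ -> CONFLICT
i=4: L=delta=BASE, R=bravo -> take RIGHT -> bravo
Index 0 -> foxtrot

Answer: foxtrot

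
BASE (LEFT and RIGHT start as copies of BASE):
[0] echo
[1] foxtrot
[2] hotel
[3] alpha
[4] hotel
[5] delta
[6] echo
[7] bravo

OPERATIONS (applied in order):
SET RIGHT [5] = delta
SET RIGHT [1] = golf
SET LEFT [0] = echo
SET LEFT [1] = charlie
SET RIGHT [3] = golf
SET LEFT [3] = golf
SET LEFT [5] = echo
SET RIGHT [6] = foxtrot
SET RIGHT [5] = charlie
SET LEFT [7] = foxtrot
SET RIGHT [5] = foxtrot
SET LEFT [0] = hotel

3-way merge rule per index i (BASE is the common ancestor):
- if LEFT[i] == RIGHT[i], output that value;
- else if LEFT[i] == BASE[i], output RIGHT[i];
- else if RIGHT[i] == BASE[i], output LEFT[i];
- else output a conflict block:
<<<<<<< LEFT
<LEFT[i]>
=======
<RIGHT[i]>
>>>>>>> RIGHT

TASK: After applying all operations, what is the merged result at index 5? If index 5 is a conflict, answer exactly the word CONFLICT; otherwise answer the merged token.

Answer: CONFLICT

Derivation:
Final LEFT:  [hotel, charlie, hotel, golf, hotel, echo, echo, foxtrot]
Final RIGHT: [echo, golf, hotel, golf, hotel, foxtrot, foxtrot, bravo]
i=0: L=hotel, R=echo=BASE -> take LEFT -> hotel
i=1: BASE=foxtrot L=charlie R=golf all differ -> CONFLICT
i=2: L=hotel R=hotel -> agree -> hotel
i=3: L=golf R=golf -> agree -> golf
i=4: L=hotel R=hotel -> agree -> hotel
i=5: BASE=delta L=echo R=foxtrot all differ -> CONFLICT
i=6: L=echo=BASE, R=foxtrot -> take RIGHT -> foxtrot
i=7: L=foxtrot, R=bravo=BASE -> take LEFT -> foxtrot
Index 5 -> CONFLICT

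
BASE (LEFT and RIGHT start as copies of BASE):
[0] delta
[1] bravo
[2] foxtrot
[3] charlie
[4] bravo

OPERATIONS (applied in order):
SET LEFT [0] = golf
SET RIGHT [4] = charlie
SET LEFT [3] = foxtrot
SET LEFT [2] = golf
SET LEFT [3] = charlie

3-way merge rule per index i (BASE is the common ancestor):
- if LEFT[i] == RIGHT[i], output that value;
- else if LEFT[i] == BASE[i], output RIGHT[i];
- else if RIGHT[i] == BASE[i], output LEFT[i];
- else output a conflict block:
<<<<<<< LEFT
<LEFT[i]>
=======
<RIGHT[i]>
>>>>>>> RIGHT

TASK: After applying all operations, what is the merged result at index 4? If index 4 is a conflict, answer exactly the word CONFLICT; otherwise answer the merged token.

Final LEFT:  [golf, bravo, golf, charlie, bravo]
Final RIGHT: [delta, bravo, foxtrot, charlie, charlie]
i=0: L=golf, R=delta=BASE -> take LEFT -> golf
i=1: L=bravo R=bravo -> agree -> bravo
i=2: L=golf, R=foxtrot=BASE -> take LEFT -> golf
i=3: L=charlie R=charlie -> agree -> charlie
i=4: L=bravo=BASE, R=charlie -> take RIGHT -> charlie
Index 4 -> charlie

Answer: charlie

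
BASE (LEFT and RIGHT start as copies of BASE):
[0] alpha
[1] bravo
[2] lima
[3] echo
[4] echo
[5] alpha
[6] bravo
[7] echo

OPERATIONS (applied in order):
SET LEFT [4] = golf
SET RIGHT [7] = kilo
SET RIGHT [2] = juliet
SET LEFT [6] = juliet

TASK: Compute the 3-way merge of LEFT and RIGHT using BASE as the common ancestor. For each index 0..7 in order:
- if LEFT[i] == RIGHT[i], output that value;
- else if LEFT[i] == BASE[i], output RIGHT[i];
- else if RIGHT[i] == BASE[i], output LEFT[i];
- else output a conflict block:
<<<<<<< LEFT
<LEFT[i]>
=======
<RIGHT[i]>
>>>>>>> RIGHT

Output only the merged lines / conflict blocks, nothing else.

Final LEFT:  [alpha, bravo, lima, echo, golf, alpha, juliet, echo]
Final RIGHT: [alpha, bravo, juliet, echo, echo, alpha, bravo, kilo]
i=0: L=alpha R=alpha -> agree -> alpha
i=1: L=bravo R=bravo -> agree -> bravo
i=2: L=lima=BASE, R=juliet -> take RIGHT -> juliet
i=3: L=echo R=echo -> agree -> echo
i=4: L=golf, R=echo=BASE -> take LEFT -> golf
i=5: L=alpha R=alpha -> agree -> alpha
i=6: L=juliet, R=bravo=BASE -> take LEFT -> juliet
i=7: L=echo=BASE, R=kilo -> take RIGHT -> kilo

Answer: alpha
bravo
juliet
echo
golf
alpha
juliet
kilo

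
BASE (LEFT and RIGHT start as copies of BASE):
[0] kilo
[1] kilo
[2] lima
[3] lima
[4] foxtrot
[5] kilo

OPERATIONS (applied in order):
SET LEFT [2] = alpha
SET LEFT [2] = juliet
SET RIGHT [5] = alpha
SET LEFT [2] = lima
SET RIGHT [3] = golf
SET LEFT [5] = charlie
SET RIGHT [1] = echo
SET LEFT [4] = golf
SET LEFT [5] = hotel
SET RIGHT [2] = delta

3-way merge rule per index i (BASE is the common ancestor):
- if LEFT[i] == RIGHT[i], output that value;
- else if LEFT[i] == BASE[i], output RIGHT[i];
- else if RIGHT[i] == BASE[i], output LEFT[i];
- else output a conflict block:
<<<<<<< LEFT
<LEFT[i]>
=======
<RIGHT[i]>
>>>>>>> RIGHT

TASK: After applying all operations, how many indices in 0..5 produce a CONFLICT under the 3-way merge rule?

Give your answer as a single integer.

Answer: 1

Derivation:
Final LEFT:  [kilo, kilo, lima, lima, golf, hotel]
Final RIGHT: [kilo, echo, delta, golf, foxtrot, alpha]
i=0: L=kilo R=kilo -> agree -> kilo
i=1: L=kilo=BASE, R=echo -> take RIGHT -> echo
i=2: L=lima=BASE, R=delta -> take RIGHT -> delta
i=3: L=lima=BASE, R=golf -> take RIGHT -> golf
i=4: L=golf, R=foxtrot=BASE -> take LEFT -> golf
i=5: BASE=kilo L=hotel R=alpha all differ -> CONFLICT
Conflict count: 1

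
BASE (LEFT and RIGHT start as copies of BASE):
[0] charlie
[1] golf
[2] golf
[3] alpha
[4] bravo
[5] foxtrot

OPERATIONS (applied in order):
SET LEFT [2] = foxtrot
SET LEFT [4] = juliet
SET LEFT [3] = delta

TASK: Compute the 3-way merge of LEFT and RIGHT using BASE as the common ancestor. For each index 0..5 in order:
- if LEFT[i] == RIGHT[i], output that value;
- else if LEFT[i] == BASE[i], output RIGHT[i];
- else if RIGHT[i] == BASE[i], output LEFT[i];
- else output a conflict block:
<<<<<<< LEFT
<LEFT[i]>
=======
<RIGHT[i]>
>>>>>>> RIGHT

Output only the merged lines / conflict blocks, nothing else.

Answer: charlie
golf
foxtrot
delta
juliet
foxtrot

Derivation:
Final LEFT:  [charlie, golf, foxtrot, delta, juliet, foxtrot]
Final RIGHT: [charlie, golf, golf, alpha, bravo, foxtrot]
i=0: L=charlie R=charlie -> agree -> charlie
i=1: L=golf R=golf -> agree -> golf
i=2: L=foxtrot, R=golf=BASE -> take LEFT -> foxtrot
i=3: L=delta, R=alpha=BASE -> take LEFT -> delta
i=4: L=juliet, R=bravo=BASE -> take LEFT -> juliet
i=5: L=foxtrot R=foxtrot -> agree -> foxtrot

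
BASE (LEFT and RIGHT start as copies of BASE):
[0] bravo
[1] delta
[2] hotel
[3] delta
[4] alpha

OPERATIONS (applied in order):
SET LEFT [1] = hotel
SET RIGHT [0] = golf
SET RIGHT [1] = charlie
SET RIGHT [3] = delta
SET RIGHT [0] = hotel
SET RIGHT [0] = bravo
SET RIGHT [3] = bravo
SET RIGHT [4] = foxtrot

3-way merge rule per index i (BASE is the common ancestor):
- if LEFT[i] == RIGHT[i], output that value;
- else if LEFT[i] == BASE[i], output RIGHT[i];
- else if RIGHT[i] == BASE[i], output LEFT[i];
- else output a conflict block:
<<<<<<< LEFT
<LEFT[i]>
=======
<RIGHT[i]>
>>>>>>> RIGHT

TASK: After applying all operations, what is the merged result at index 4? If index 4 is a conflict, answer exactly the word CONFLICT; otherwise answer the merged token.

Answer: foxtrot

Derivation:
Final LEFT:  [bravo, hotel, hotel, delta, alpha]
Final RIGHT: [bravo, charlie, hotel, bravo, foxtrot]
i=0: L=bravo R=bravo -> agree -> bravo
i=1: BASE=delta L=hotel R=charlie all differ -> CONFLICT
i=2: L=hotel R=hotel -> agree -> hotel
i=3: L=delta=BASE, R=bravo -> take RIGHT -> bravo
i=4: L=alpha=BASE, R=foxtrot -> take RIGHT -> foxtrot
Index 4 -> foxtrot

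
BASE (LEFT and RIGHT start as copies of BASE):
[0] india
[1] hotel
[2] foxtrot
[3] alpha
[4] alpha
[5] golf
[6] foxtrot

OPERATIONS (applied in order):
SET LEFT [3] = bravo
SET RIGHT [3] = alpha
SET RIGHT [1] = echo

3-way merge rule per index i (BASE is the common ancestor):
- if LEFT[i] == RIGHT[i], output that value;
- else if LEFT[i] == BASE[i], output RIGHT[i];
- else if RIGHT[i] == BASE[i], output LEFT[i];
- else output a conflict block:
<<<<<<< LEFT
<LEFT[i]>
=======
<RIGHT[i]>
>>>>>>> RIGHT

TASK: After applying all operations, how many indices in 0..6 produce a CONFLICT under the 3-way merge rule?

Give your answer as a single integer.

Answer: 0

Derivation:
Final LEFT:  [india, hotel, foxtrot, bravo, alpha, golf, foxtrot]
Final RIGHT: [india, echo, foxtrot, alpha, alpha, golf, foxtrot]
i=0: L=india R=india -> agree -> india
i=1: L=hotel=BASE, R=echo -> take RIGHT -> echo
i=2: L=foxtrot R=foxtrot -> agree -> foxtrot
i=3: L=bravo, R=alpha=BASE -> take LEFT -> bravo
i=4: L=alpha R=alpha -> agree -> alpha
i=5: L=golf R=golf -> agree -> golf
i=6: L=foxtrot R=foxtrot -> agree -> foxtrot
Conflict count: 0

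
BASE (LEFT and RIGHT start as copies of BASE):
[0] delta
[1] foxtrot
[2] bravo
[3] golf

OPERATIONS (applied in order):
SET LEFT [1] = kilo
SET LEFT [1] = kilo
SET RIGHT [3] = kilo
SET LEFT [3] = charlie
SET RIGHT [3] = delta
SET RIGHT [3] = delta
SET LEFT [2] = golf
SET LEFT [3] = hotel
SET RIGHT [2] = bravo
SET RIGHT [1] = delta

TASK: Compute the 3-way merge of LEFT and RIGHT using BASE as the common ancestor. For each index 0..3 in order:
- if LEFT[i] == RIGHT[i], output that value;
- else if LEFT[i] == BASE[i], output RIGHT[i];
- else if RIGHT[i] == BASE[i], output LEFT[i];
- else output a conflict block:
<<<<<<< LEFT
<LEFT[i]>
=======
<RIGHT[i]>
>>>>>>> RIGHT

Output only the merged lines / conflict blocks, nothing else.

Answer: delta
<<<<<<< LEFT
kilo
=======
delta
>>>>>>> RIGHT
golf
<<<<<<< LEFT
hotel
=======
delta
>>>>>>> RIGHT

Derivation:
Final LEFT:  [delta, kilo, golf, hotel]
Final RIGHT: [delta, delta, bravo, delta]
i=0: L=delta R=delta -> agree -> delta
i=1: BASE=foxtrot L=kilo R=delta all differ -> CONFLICT
i=2: L=golf, R=bravo=BASE -> take LEFT -> golf
i=3: BASE=golf L=hotel R=delta all differ -> CONFLICT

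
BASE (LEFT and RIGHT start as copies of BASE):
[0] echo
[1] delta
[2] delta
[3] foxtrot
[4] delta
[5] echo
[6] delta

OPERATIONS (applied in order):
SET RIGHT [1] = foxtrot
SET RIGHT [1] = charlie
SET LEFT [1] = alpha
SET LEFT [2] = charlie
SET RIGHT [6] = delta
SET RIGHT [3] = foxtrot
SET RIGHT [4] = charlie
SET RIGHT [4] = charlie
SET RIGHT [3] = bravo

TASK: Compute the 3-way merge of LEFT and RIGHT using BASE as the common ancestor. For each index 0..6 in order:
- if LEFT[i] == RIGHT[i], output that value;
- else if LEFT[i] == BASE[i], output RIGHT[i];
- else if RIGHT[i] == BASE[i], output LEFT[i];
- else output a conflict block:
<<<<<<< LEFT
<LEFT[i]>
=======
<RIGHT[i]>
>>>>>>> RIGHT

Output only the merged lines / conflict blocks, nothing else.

Answer: echo
<<<<<<< LEFT
alpha
=======
charlie
>>>>>>> RIGHT
charlie
bravo
charlie
echo
delta

Derivation:
Final LEFT:  [echo, alpha, charlie, foxtrot, delta, echo, delta]
Final RIGHT: [echo, charlie, delta, bravo, charlie, echo, delta]
i=0: L=echo R=echo -> agree -> echo
i=1: BASE=delta L=alpha R=charlie all differ -> CONFLICT
i=2: L=charlie, R=delta=BASE -> take LEFT -> charlie
i=3: L=foxtrot=BASE, R=bravo -> take RIGHT -> bravo
i=4: L=delta=BASE, R=charlie -> take RIGHT -> charlie
i=5: L=echo R=echo -> agree -> echo
i=6: L=delta R=delta -> agree -> delta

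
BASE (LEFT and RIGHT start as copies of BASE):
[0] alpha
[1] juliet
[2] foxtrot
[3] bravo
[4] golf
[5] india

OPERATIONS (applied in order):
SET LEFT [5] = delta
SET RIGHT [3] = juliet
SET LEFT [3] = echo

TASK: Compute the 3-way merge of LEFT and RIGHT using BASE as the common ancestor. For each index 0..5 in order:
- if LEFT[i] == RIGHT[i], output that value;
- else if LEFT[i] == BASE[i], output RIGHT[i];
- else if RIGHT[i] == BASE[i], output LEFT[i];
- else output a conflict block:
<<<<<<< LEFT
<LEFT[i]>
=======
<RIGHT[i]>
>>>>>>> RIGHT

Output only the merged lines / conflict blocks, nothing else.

Final LEFT:  [alpha, juliet, foxtrot, echo, golf, delta]
Final RIGHT: [alpha, juliet, foxtrot, juliet, golf, india]
i=0: L=alpha R=alpha -> agree -> alpha
i=1: L=juliet R=juliet -> agree -> juliet
i=2: L=foxtrot R=foxtrot -> agree -> foxtrot
i=3: BASE=bravo L=echo R=juliet all differ -> CONFLICT
i=4: L=golf R=golf -> agree -> golf
i=5: L=delta, R=india=BASE -> take LEFT -> delta

Answer: alpha
juliet
foxtrot
<<<<<<< LEFT
echo
=======
juliet
>>>>>>> RIGHT
golf
delta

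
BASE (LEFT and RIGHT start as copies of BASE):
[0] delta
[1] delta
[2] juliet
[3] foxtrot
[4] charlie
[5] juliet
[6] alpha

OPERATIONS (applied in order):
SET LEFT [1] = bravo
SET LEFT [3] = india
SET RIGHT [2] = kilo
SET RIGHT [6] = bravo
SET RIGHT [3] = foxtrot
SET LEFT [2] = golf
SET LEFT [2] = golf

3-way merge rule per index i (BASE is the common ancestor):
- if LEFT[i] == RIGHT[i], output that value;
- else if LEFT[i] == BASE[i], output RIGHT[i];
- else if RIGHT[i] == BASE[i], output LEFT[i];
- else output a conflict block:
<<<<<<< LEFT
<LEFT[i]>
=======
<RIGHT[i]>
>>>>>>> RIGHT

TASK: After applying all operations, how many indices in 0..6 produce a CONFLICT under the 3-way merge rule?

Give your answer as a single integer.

Final LEFT:  [delta, bravo, golf, india, charlie, juliet, alpha]
Final RIGHT: [delta, delta, kilo, foxtrot, charlie, juliet, bravo]
i=0: L=delta R=delta -> agree -> delta
i=1: L=bravo, R=delta=BASE -> take LEFT -> bravo
i=2: BASE=juliet L=golf R=kilo all differ -> CONFLICT
i=3: L=india, R=foxtrot=BASE -> take LEFT -> india
i=4: L=charlie R=charlie -> agree -> charlie
i=5: L=juliet R=juliet -> agree -> juliet
i=6: L=alpha=BASE, R=bravo -> take RIGHT -> bravo
Conflict count: 1

Answer: 1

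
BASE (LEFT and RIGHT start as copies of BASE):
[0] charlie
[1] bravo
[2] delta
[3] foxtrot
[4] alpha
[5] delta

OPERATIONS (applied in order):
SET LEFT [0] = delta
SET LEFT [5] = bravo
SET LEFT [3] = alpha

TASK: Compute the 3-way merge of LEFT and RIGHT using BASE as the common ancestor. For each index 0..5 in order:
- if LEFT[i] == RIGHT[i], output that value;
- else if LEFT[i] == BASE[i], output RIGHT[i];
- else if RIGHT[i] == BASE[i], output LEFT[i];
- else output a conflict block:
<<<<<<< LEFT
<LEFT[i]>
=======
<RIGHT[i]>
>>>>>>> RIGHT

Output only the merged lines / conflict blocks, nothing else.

Final LEFT:  [delta, bravo, delta, alpha, alpha, bravo]
Final RIGHT: [charlie, bravo, delta, foxtrot, alpha, delta]
i=0: L=delta, R=charlie=BASE -> take LEFT -> delta
i=1: L=bravo R=bravo -> agree -> bravo
i=2: L=delta R=delta -> agree -> delta
i=3: L=alpha, R=foxtrot=BASE -> take LEFT -> alpha
i=4: L=alpha R=alpha -> agree -> alpha
i=5: L=bravo, R=delta=BASE -> take LEFT -> bravo

Answer: delta
bravo
delta
alpha
alpha
bravo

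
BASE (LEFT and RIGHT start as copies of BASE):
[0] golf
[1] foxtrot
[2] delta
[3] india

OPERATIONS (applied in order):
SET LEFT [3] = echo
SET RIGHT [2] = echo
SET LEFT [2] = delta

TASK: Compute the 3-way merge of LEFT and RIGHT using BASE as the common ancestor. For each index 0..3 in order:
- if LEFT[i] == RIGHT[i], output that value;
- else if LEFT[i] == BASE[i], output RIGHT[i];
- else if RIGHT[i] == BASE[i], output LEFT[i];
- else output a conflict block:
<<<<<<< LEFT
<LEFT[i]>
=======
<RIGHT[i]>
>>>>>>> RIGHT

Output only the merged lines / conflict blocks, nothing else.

Final LEFT:  [golf, foxtrot, delta, echo]
Final RIGHT: [golf, foxtrot, echo, india]
i=0: L=golf R=golf -> agree -> golf
i=1: L=foxtrot R=foxtrot -> agree -> foxtrot
i=2: L=delta=BASE, R=echo -> take RIGHT -> echo
i=3: L=echo, R=india=BASE -> take LEFT -> echo

Answer: golf
foxtrot
echo
echo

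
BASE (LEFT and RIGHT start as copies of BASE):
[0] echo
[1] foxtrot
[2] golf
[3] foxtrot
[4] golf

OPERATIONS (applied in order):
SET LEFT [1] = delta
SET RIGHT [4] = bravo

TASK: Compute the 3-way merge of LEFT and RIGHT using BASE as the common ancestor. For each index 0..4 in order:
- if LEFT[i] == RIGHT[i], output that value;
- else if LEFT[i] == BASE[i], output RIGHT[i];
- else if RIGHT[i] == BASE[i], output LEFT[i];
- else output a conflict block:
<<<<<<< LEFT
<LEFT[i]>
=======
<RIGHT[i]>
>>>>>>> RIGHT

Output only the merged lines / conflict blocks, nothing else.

Final LEFT:  [echo, delta, golf, foxtrot, golf]
Final RIGHT: [echo, foxtrot, golf, foxtrot, bravo]
i=0: L=echo R=echo -> agree -> echo
i=1: L=delta, R=foxtrot=BASE -> take LEFT -> delta
i=2: L=golf R=golf -> agree -> golf
i=3: L=foxtrot R=foxtrot -> agree -> foxtrot
i=4: L=golf=BASE, R=bravo -> take RIGHT -> bravo

Answer: echo
delta
golf
foxtrot
bravo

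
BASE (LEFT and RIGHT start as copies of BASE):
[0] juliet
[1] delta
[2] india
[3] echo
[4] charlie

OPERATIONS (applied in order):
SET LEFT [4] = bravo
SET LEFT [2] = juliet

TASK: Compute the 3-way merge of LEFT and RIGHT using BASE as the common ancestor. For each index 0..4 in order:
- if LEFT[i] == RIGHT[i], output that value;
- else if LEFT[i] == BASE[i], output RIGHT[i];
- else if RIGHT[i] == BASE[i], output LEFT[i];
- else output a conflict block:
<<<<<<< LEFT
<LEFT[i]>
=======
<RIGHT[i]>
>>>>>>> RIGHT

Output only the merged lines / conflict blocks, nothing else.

Answer: juliet
delta
juliet
echo
bravo

Derivation:
Final LEFT:  [juliet, delta, juliet, echo, bravo]
Final RIGHT: [juliet, delta, india, echo, charlie]
i=0: L=juliet R=juliet -> agree -> juliet
i=1: L=delta R=delta -> agree -> delta
i=2: L=juliet, R=india=BASE -> take LEFT -> juliet
i=3: L=echo R=echo -> agree -> echo
i=4: L=bravo, R=charlie=BASE -> take LEFT -> bravo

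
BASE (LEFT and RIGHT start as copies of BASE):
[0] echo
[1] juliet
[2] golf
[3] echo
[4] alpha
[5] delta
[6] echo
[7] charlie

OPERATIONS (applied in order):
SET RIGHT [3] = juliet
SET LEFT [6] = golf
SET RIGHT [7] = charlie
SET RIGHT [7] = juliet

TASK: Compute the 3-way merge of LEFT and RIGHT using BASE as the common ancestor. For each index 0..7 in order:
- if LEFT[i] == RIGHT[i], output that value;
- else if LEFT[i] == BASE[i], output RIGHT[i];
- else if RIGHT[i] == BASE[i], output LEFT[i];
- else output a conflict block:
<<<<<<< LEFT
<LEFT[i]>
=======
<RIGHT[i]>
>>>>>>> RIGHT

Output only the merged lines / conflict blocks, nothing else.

Final LEFT:  [echo, juliet, golf, echo, alpha, delta, golf, charlie]
Final RIGHT: [echo, juliet, golf, juliet, alpha, delta, echo, juliet]
i=0: L=echo R=echo -> agree -> echo
i=1: L=juliet R=juliet -> agree -> juliet
i=2: L=golf R=golf -> agree -> golf
i=3: L=echo=BASE, R=juliet -> take RIGHT -> juliet
i=4: L=alpha R=alpha -> agree -> alpha
i=5: L=delta R=delta -> agree -> delta
i=6: L=golf, R=echo=BASE -> take LEFT -> golf
i=7: L=charlie=BASE, R=juliet -> take RIGHT -> juliet

Answer: echo
juliet
golf
juliet
alpha
delta
golf
juliet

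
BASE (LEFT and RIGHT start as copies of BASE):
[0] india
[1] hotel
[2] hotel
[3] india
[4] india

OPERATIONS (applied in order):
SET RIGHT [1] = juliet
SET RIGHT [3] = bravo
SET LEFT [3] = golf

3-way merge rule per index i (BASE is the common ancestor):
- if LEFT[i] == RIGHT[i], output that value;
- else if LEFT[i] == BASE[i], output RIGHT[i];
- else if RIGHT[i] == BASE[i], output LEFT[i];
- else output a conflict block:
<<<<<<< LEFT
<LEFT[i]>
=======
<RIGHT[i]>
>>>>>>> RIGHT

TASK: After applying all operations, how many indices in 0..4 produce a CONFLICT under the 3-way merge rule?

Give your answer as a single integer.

Answer: 1

Derivation:
Final LEFT:  [india, hotel, hotel, golf, india]
Final RIGHT: [india, juliet, hotel, bravo, india]
i=0: L=india R=india -> agree -> india
i=1: L=hotel=BASE, R=juliet -> take RIGHT -> juliet
i=2: L=hotel R=hotel -> agree -> hotel
i=3: BASE=india L=golf R=bravo all differ -> CONFLICT
i=4: L=india R=india -> agree -> india
Conflict count: 1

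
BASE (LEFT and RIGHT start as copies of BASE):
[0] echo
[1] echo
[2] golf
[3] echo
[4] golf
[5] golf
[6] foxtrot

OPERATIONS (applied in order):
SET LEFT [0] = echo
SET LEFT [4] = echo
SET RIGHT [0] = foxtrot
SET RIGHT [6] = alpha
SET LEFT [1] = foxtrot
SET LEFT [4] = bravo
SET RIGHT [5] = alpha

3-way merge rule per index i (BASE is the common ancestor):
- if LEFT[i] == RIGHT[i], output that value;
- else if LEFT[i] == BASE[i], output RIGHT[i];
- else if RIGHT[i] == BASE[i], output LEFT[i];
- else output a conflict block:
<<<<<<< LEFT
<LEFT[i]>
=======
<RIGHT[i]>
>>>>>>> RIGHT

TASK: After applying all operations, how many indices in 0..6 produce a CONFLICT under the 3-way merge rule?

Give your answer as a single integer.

Final LEFT:  [echo, foxtrot, golf, echo, bravo, golf, foxtrot]
Final RIGHT: [foxtrot, echo, golf, echo, golf, alpha, alpha]
i=0: L=echo=BASE, R=foxtrot -> take RIGHT -> foxtrot
i=1: L=foxtrot, R=echo=BASE -> take LEFT -> foxtrot
i=2: L=golf R=golf -> agree -> golf
i=3: L=echo R=echo -> agree -> echo
i=4: L=bravo, R=golf=BASE -> take LEFT -> bravo
i=5: L=golf=BASE, R=alpha -> take RIGHT -> alpha
i=6: L=foxtrot=BASE, R=alpha -> take RIGHT -> alpha
Conflict count: 0

Answer: 0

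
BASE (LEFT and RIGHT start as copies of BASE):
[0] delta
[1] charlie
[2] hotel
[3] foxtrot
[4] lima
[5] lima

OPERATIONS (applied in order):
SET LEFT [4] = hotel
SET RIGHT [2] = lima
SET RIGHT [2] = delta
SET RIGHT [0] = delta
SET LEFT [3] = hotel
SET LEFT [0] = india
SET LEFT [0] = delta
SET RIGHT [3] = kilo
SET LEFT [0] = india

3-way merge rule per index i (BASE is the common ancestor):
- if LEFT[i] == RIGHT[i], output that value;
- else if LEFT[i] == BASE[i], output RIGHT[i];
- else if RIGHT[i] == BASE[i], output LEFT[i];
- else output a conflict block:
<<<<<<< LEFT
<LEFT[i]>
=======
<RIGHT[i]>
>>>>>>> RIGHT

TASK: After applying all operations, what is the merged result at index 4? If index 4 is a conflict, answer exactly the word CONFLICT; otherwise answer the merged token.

Answer: hotel

Derivation:
Final LEFT:  [india, charlie, hotel, hotel, hotel, lima]
Final RIGHT: [delta, charlie, delta, kilo, lima, lima]
i=0: L=india, R=delta=BASE -> take LEFT -> india
i=1: L=charlie R=charlie -> agree -> charlie
i=2: L=hotel=BASE, R=delta -> take RIGHT -> delta
i=3: BASE=foxtrot L=hotel R=kilo all differ -> CONFLICT
i=4: L=hotel, R=lima=BASE -> take LEFT -> hotel
i=5: L=lima R=lima -> agree -> lima
Index 4 -> hotel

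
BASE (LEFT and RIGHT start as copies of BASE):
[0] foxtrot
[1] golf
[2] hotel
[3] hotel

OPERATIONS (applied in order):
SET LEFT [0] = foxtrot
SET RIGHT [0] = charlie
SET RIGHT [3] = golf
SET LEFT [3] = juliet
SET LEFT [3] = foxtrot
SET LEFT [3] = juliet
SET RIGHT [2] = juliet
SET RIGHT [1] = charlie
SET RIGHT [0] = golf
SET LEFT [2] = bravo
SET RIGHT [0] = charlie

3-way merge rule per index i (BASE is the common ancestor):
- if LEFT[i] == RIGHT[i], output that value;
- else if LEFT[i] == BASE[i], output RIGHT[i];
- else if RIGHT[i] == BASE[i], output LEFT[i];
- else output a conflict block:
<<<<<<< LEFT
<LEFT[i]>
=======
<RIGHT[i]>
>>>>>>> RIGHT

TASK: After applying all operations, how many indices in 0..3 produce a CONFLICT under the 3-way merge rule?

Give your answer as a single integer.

Final LEFT:  [foxtrot, golf, bravo, juliet]
Final RIGHT: [charlie, charlie, juliet, golf]
i=0: L=foxtrot=BASE, R=charlie -> take RIGHT -> charlie
i=1: L=golf=BASE, R=charlie -> take RIGHT -> charlie
i=2: BASE=hotel L=bravo R=juliet all differ -> CONFLICT
i=3: BASE=hotel L=juliet R=golf all differ -> CONFLICT
Conflict count: 2

Answer: 2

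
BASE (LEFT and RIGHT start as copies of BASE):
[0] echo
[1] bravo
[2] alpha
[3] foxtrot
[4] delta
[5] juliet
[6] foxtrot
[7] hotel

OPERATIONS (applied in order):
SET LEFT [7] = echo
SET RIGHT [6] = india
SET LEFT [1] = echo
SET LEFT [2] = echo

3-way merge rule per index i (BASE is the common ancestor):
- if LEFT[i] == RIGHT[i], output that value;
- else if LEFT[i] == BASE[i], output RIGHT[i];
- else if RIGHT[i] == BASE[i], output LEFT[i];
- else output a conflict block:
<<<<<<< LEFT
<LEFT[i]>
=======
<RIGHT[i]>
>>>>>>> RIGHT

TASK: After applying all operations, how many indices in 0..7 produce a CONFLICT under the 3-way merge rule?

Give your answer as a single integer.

Final LEFT:  [echo, echo, echo, foxtrot, delta, juliet, foxtrot, echo]
Final RIGHT: [echo, bravo, alpha, foxtrot, delta, juliet, india, hotel]
i=0: L=echo R=echo -> agree -> echo
i=1: L=echo, R=bravo=BASE -> take LEFT -> echo
i=2: L=echo, R=alpha=BASE -> take LEFT -> echo
i=3: L=foxtrot R=foxtrot -> agree -> foxtrot
i=4: L=delta R=delta -> agree -> delta
i=5: L=juliet R=juliet -> agree -> juliet
i=6: L=foxtrot=BASE, R=india -> take RIGHT -> india
i=7: L=echo, R=hotel=BASE -> take LEFT -> echo
Conflict count: 0

Answer: 0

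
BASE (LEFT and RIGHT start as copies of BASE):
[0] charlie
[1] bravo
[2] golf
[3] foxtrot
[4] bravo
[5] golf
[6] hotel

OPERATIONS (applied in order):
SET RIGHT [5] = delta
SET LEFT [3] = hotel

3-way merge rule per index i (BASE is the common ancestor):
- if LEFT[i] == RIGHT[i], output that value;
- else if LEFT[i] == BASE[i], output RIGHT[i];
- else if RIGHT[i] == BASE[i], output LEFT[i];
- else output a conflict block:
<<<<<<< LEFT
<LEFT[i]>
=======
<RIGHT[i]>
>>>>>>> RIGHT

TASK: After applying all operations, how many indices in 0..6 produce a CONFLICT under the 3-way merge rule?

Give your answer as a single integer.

Answer: 0

Derivation:
Final LEFT:  [charlie, bravo, golf, hotel, bravo, golf, hotel]
Final RIGHT: [charlie, bravo, golf, foxtrot, bravo, delta, hotel]
i=0: L=charlie R=charlie -> agree -> charlie
i=1: L=bravo R=bravo -> agree -> bravo
i=2: L=golf R=golf -> agree -> golf
i=3: L=hotel, R=foxtrot=BASE -> take LEFT -> hotel
i=4: L=bravo R=bravo -> agree -> bravo
i=5: L=golf=BASE, R=delta -> take RIGHT -> delta
i=6: L=hotel R=hotel -> agree -> hotel
Conflict count: 0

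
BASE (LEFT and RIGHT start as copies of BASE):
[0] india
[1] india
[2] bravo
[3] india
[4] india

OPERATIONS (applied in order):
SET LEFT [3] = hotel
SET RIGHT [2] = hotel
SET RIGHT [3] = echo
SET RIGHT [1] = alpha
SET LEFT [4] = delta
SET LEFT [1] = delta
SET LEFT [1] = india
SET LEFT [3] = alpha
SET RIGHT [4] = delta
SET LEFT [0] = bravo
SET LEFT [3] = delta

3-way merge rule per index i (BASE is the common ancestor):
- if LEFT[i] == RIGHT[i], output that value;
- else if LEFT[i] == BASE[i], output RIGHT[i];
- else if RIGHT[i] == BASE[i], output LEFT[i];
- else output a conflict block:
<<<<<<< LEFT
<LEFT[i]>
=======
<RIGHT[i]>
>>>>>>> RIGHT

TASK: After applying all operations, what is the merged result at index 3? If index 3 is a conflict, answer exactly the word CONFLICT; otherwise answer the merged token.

Final LEFT:  [bravo, india, bravo, delta, delta]
Final RIGHT: [india, alpha, hotel, echo, delta]
i=0: L=bravo, R=india=BASE -> take LEFT -> bravo
i=1: L=india=BASE, R=alpha -> take RIGHT -> alpha
i=2: L=bravo=BASE, R=hotel -> take RIGHT -> hotel
i=3: BASE=india L=delta R=echo all differ -> CONFLICT
i=4: L=delta R=delta -> agree -> delta
Index 3 -> CONFLICT

Answer: CONFLICT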